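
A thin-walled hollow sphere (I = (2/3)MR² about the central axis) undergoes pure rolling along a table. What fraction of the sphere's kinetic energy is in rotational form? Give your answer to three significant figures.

The moment of inertia is (2/3)MR², giving k ≡ I/(MR²) = 2/3.
With ω = v/R, KE_trans = ½Mv² and KE_rot = ½Iω² = ½kMv², so KE_total = ½(1+k)Mv².
The rotational fraction is therefore k/(1+k) = (2/3)/1.667 ≈ 0.400.

fraction ≈ 0.400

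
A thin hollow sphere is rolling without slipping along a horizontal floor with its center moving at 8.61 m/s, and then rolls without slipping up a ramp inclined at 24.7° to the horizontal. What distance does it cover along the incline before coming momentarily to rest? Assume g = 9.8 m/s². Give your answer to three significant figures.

d ≈ 15.1 m

With I = (2/3)MR², the ratio k = I/(MR²) is 2/3.
The rolling condition ω = v/R makes the rotational term ½I(v/R)² = ½kMv², so KE_total = ½(1+k)Mv² = (5/6)Mv².
Setting this equal to Mgh gives the vertical rise h = (1+k)v₀²/(2g) = 1.667×8.61²/(2×9.8) = 6.304 m.
The distance along the slope is d = h/sinθ = 6.304/sin24.7° ≈ 15.1 m.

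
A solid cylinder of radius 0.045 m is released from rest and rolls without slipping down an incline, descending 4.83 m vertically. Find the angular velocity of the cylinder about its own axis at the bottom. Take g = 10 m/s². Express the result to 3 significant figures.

ω ≈ 178 rad/s

The moment of inertia is (1/2)MR², giving k ≡ I/(MR²) = 0.5.
The rolling condition ω = v/R makes the rotational term ½I(v/R)² = ½kMv², so KE_total = ½(1+k)Mv² = (3/4)Mv².
Energy conservation Mgh = ½(1+k)Mv² gives v = √(2gh/(1+k)) = √(2 × 10 × 4.83 / 1.5) = 8.025 m/s.
The angular speed follows from ω = v/R = 8.025/0.045 ≈ 178 rad/s.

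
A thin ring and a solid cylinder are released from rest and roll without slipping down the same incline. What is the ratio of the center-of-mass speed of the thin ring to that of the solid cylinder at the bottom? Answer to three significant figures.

v_ratio ≈ 0.866

Each satisfies Mgh = ½(1+k)Mv² with k = I/(MR²), so v ∝ 1/√(1+k).
For the thin ring k = 1; for the solid cylinder k = 0.5.
v₁/v₂ = √((1+k₂)/(1+k₁)) = √(1.5/2) ≈ 0.866.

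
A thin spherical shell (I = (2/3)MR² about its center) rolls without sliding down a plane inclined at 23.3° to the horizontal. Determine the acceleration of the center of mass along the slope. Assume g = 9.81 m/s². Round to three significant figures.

a ≈ 2.33 m/s²

Here I = (2/3)MR², so the shape factor k = I/(MR²) = 2/3.
Along the incline Mg sinθ − f = Ma, and torque about the center fR = Iα = kMR²(a/R) gives f = kMa.
Eliminating f: Mg sinθ = (1+k)Ma, so a = g sinθ/(1+k) = 9.81 × sin23.3° / 1.667 ≈ 2.33 m/s².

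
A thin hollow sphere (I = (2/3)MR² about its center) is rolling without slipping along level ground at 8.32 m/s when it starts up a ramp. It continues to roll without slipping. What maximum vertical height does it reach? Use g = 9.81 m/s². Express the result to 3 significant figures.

The moment of inertia is (2/3)MR², giving k ≡ I/(MR²) = 2/3.
Since it rolls without slipping, ω = v/R and KE = ½Mv² + ½Iω² = ½(1+k)Mv² = (5/6)Mv².
All of this converts to potential energy at the highest point: (5/6)Mv₀² = Mgh.
Thus h = (1+k)v₀²/(2g) = 1.667 × 8.32² / (2 × 9.81) ≈ 5.88 m.

h ≈ 5.88 m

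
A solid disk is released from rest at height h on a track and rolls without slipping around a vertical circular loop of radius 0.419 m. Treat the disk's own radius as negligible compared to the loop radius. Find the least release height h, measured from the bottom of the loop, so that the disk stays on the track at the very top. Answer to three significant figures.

h_min ≈ 1.15 m

For this body I = (1/2)MR², i.e. k = I/(MR²) = 0.5.
At the top of the loop, the minimum-contact condition is Mg = Mv_top²/r, so v_top² = gr.
With ω = v/R, the kinetic energy at speed v is ½(1+k)Mv² = (3/4)Mv².
Energy conservation from release (height h) to the top (height 2r): Mgh = Mg(2r) + (3/4)M·gr.
Thus h_min = 2r + (1+k)r/2 = r(2 + 1.5/2) = 0.419 × 2.75 ≈ 1.15 m.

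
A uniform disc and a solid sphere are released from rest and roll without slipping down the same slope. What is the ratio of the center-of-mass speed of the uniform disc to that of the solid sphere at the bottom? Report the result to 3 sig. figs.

v_ratio ≈ 0.966

Each satisfies Mgh = ½(1+k)Mv² with k = I/(MR²), so v ∝ 1/√(1+k).
For the uniform disc k = 0.5; for the solid sphere k = 0.4.
v₁/v₂ = √((1+k₂)/(1+k₁)) = √(1.4/1.5) ≈ 0.966.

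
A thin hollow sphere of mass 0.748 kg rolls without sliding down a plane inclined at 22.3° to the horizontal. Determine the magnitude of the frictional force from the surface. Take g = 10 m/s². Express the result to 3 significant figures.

For this body I = (2/3)MR², i.e. k = I/(MR²) = 2/3.
Along the incline Mg sinθ − f = Ma, and torque about the center fR = Iα = kMR²(a/R) gives f = kMa.
Combining, a = g sinθ/(1+k) and f = kMa = kMg sinθ/(1+k).
f = (2/3) × 0.748 × 10 × sin22.3° / 1.667 ≈ 1.14 N.

f ≈ 1.14 N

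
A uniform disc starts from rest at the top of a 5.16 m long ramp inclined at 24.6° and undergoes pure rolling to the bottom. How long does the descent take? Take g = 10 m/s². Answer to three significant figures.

Here I = (1/2)MR², so the shape factor k = I/(MR²) = 0.5.
Newton's second law down the slope: Mg sinθ − f = Ma. The torque equation fR = Iα (with α = a/R) gives f = kMa.
Hence a = g sinθ/(1+k) = 10×sin24.6°/1.5 = 2.775 m/s².
With constant a from rest, t = √(2L/a) = √(2·5.16/2.775) ≈ 1.93 s.

t ≈ 1.93 s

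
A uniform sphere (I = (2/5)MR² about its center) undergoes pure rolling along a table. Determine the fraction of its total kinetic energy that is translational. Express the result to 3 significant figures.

fraction ≈ 0.714

With I = (2/5)MR², the ratio k = I/(MR²) is 0.4.
With ω = v/R, KE_trans = ½Mv² and KE_rot = ½Iω² = ½kMv², so KE_total = ½(1+k)Mv².
The translational fraction is therefore 1/(1+k) = 1/1.4 ≈ 0.714.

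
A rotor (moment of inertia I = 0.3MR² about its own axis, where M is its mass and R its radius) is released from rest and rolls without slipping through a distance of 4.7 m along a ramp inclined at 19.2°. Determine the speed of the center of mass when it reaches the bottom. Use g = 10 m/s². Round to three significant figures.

With I = 0.3MR², the ratio k = I/(MR²) is 0.3.
Rolling without slipping gives ω = v/R, so the total kinetic energy is ½Mv² + ½Iω² = ½(1+k)Mv² = (13/20)Mv².
The vertical drop is h = L sinθ = 4.7 × sin19.2° = 1.546 m.
Energy conservation: Mgh = (13/20)Mv², so v = √(2gh/(1+k)) = √(2 × 10 × 1.546 / 1.3) ≈ 4.88 m/s.

v ≈ 4.88 m/s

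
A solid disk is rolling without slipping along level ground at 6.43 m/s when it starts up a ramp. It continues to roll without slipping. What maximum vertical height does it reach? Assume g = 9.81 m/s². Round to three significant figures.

h ≈ 3.16 m

With I = (1/2)MR², the ratio k = I/(MR²) is 0.5.
The rolling condition ω = v/R makes the rotational term ½I(v/R)² = ½kMv², so KE_total = ½(1+k)Mv² = (3/4)Mv².
At the top the kinetic energy is zero, so (3/4)Mv₀² = Mgh.
Thus h = (1+k)v₀²/(2g) = 1.5 × 6.43² / (2 × 9.81) ≈ 3.16 m.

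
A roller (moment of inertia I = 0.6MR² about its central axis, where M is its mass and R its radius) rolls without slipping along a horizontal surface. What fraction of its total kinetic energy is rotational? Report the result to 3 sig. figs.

fraction ≈ 0.375

For this body I = 0.6MR², i.e. k = I/(MR²) = 0.6.
With ω = v/R, KE_trans = ½Mv² and KE_rot = ½Iω² = ½kMv², so KE_total = ½(1+k)Mv².
The rotational fraction is therefore k/(1+k) = 0.6/1.6 ≈ 0.375.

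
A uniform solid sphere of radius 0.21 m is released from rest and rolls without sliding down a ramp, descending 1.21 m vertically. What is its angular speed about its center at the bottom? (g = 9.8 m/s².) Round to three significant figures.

The moment of inertia is (2/5)MR², giving k ≡ I/(MR²) = 0.4.
The rolling condition ω = v/R makes the rotational term ½I(v/R)² = ½kMv², so KE_total = ½(1+k)Mv² = (7/10)Mv².
Energy conservation Mgh = ½(1+k)Mv² gives v = √(2gh/(1+k)) = √(2 × 9.8 × 1.21 / 1.4) = 4.116 m/s.
Then ω = v/R = 4.116 / 0.21 ≈ 19.6 rad/s.

ω ≈ 19.6 rad/s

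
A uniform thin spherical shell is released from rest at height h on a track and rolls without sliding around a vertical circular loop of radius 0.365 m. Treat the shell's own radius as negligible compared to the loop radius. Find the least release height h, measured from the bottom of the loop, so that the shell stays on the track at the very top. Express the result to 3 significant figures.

Here I = (2/3)MR², so the shape factor k = I/(MR²) = 2/3.
At the top, contact is just lost when gravity alone supplies the centripetal force: Mg = Mv_top²/r, i.e. v_top² = gr.
With ω = v/R, the kinetic energy at speed v is ½(1+k)Mv² = (5/6)Mv².
Energy conservation from release (height h) to the top (height 2r): Mgh = Mg(2r) + (5/6)M·gr.
Thus h_min = 2r + (1+k)r/2 = r(2 + 1.667/2) = 0.365 × 2.833 ≈ 1.03 m.

h_min ≈ 1.03 m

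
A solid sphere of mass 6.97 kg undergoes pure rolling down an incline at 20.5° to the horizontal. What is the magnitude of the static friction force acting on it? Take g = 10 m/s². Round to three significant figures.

f ≈ 6.97 N

With I = (2/5)MR², the ratio k = I/(MR²) is 0.4.
Newton's second law down the slope: Mg sinθ − f = Ma. The torque equation fR = Iα (with α = a/R) gives f = kMa.
Combining, a = g sinθ/(1+k) and f = kMa = kMg sinθ/(1+k).
f = 0.4 × 6.97 × 10 × sin20.5° / 1.4 ≈ 6.97 N.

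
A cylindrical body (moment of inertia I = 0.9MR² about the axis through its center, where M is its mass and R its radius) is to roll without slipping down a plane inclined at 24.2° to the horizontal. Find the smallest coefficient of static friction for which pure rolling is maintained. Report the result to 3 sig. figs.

μ_min ≈ 0.213

With I = 0.9MR², the ratio k = I/(MR²) is 0.9.
Along the incline Mg sinθ − f = Ma, and torque about the center fR = Iα = kMR²(a/R) gives f = kMa.
These give a = g sinθ/(1+k) and the required friction f = kMg sinθ/(1+k).
The normal force is N = Mg cosθ, so μ_min = f/N = k tanθ/(1+k).
μ_min = 0.9 × tan24.2° / 1.9 ≈ 0.213.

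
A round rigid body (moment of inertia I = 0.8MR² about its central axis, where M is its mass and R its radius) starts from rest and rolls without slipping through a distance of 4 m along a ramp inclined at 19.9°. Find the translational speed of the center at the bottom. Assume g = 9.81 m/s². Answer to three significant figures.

The moment of inertia is 0.8MR², giving k ≡ I/(MR²) = 0.8.
Pure rolling means v = ωR; then KE = ½Mv² + ½I(v/R)² = ½(1+k)Mv² = (9/10)Mv².
The vertical drop is h = L sinθ = 4 × sin19.9° = 1.362 m.
Setting Mgh = (9/10)Mv² gives v = √(2gh/(1+k)) = √(2·9.81·1.362/1.8) ≈ 3.85 m/s.

v ≈ 3.85 m/s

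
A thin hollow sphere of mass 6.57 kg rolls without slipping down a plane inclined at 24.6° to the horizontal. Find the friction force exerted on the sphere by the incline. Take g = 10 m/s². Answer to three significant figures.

f ≈ 10.9 N

With I = (2/3)MR², the ratio k = I/(MR²) is 2/3.
Along the incline Mg sinθ − f = Ma, and torque about the center fR = Iα = kMR²(a/R) gives f = kMa.
Combining, a = g sinθ/(1+k) and f = kMa = kMg sinθ/(1+k).
f = (2/3) × 6.57 × 10 × sin24.6° / 1.667 ≈ 10.9 N.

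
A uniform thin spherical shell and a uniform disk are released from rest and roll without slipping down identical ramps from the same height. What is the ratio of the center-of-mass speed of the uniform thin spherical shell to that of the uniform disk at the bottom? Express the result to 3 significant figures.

Each satisfies Mgh = ½(1+k)Mv² with k = I/(MR²), so v ∝ 1/√(1+k).
For the uniform thin spherical shell k = 2/3; for the uniform disk k = 0.5.
v₁/v₂ = √((1+k₂)/(1+k₁)) = √(1.5/1.667) ≈ 0.949.

v_ratio ≈ 0.949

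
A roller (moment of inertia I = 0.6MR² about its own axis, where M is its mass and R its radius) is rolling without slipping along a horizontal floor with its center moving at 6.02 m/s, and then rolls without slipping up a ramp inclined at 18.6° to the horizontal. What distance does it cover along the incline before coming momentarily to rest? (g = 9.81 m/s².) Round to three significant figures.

d ≈ 9.27 m

With I = 0.6MR², the ratio k = I/(MR²) is 0.6.
Since it rolls without slipping, ω = v/R and KE = ½Mv² + ½Iω² = ½(1+k)Mv² = (4/5)Mv².
Setting this equal to Mgh gives the vertical rise h = (1+k)v₀²/(2g) = 1.6×6.02²/(2×9.81) = 2.955 m.
The distance along the slope is d = h/sinθ = 2.955/sin18.6° ≈ 9.27 m.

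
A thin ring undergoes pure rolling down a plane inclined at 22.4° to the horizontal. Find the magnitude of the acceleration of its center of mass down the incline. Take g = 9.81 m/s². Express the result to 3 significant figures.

Here I = MR², so the shape factor k = I/(MR²) = 1.
Translational: Mg sinθ − f = Ma. Rotational about the CM: fR = Iα = kMRa, so f = kMa.
Eliminating f: Mg sinθ = (1+k)Ma, so a = g sinθ/(1+k) = 9.81 × sin22.4° / 2 ≈ 1.87 m/s².

a ≈ 1.87 m/s²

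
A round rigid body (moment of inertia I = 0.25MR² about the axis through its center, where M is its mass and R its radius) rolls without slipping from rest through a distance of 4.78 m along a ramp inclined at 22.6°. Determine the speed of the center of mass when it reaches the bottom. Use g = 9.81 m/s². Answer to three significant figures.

v ≈ 5.37 m/s

For this body I = 0.25MR², i.e. k = I/(MR²) = 0.25.
Rolling without slipping gives ω = v/R, so the total kinetic energy is ½Mv² + ½Iω² = ½(1+k)Mv² = (5/8)Mv².
The vertical drop is h = L sinθ = 4.78 × sin22.6° = 1.837 m.
Energy conservation: Mgh = (5/8)Mv², so v = √(2gh/(1+k)) = √(2 × 9.81 × 1.837 / 1.25) ≈ 5.37 m/s.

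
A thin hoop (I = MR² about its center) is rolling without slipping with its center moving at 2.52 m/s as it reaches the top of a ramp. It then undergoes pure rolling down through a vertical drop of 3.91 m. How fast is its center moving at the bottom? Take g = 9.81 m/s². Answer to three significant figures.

The moment of inertia is MR², giving k ≡ I/(MR²) = 1.
Since it rolls without slipping, ω = v/R and KE = ½Mv² + ½Iω² = ½(1+k)Mv² = Mv².
Conserving energy between top and bottom: Mv² = Mv₀² + Mgh, hence v² = v₀² + 2gh/(1+k).
v = √(2.52² + 2×9.81×3.91/2) = √44.71 ≈ 6.69 m/s.

v ≈ 6.69 m/s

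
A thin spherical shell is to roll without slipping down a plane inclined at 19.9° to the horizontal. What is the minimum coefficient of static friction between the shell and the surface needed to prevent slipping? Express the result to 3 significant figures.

Here I = (2/3)MR², so the shape factor k = I/(MR²) = 2/3.
Along the incline Mg sinθ − f = Ma, and torque about the center fR = Iα = kMR²(a/R) gives f = kMa.
These give a = g sinθ/(1+k) and the required friction f = kMg sinθ/(1+k).
The normal force is N = Mg cosθ, so μ_min = f/N = k tanθ/(1+k).
μ_min = (2/3) × tan19.9° / 1.667 ≈ 0.145.

μ_min ≈ 0.145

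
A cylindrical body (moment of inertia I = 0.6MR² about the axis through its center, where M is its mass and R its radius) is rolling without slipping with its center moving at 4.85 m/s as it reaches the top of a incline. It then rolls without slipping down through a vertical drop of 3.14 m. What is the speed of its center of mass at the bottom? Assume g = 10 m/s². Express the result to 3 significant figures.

v ≈ 7.92 m/s

With I = 0.6MR², the ratio k = I/(MR²) is 0.6.
Since it rolls without slipping, ω = v/R and KE = ½Mv² + ½Iω² = ½(1+k)Mv² = (4/5)Mv².
Energy conservation: (4/5)Mv₀² + Mgh = (4/5)Mv², so v² = v₀² + 2gh/(1+k).
v = √(4.85² + 2×10×3.14/1.6) = √62.77 ≈ 7.92 m/s.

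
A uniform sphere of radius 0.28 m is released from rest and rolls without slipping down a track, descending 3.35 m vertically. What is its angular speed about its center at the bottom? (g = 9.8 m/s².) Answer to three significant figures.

ω ≈ 24.5 rad/s

For this body I = (2/5)MR², i.e. k = I/(MR²) = 0.4.
Since it rolls without slipping, ω = v/R and KE = ½Mv² + ½Iω² = ½(1+k)Mv² = (7/10)Mv².
Energy conservation Mgh = ½(1+k)Mv² gives v = √(2gh/(1+k)) = √(2 × 9.8 × 3.35 / 1.4) = 6.848 m/s.
The angular speed follows from ω = v/R = 6.848/0.28 ≈ 24.5 rad/s.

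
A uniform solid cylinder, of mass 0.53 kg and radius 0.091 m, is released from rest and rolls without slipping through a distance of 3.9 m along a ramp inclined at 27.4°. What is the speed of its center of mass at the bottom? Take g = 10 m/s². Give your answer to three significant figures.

Here I = (1/2)MR², so the shape factor k = I/(MR²) = 0.5.
Pure rolling means v = ωR; then KE = ½Mv² + ½I(v/R)² = ½(1+k)Mv² = (3/4)Mv².
The vertical drop is h = L sinθ = 3.9 × sin27.4° = 1.795 m.
Setting Mgh = (3/4)Mv² gives v = √(2gh/(1+k)) = √(2·10·1.795/1.5) ≈ 4.89 m/s.

v ≈ 4.89 m/s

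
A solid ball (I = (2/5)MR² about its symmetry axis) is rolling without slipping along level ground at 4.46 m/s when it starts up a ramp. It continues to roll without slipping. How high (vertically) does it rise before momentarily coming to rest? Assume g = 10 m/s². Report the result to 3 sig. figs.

The moment of inertia is (2/5)MR², giving k ≡ I/(MR²) = 0.4.
Pure rolling means v = ωR; then KE = ½Mv² + ½I(v/R)² = ½(1+k)Mv² = (7/10)Mv².
At the top the kinetic energy is zero, so (7/10)Mv₀² = Mgh.
Thus h = (1+k)v₀²/(2g) = 1.4 × 4.46² / (2 × 10) ≈ 1.39 m.

h ≈ 1.39 m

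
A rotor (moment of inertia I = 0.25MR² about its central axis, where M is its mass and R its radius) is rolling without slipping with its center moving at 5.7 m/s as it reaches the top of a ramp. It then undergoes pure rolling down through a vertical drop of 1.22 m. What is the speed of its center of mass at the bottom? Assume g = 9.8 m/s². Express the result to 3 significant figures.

v ≈ 7.18 m/s

For this body I = 0.25MR², i.e. k = I/(MR²) = 0.25.
The rolling condition ω = v/R makes the rotational term ½I(v/R)² = ½kMv², so KE_total = ½(1+k)Mv² = (5/8)Mv².
Conserving energy between top and bottom: (5/8)Mv² = (5/8)Mv₀² + Mgh, hence v² = v₀² + 2gh/(1+k).
v = √(5.7² + 2×9.8×1.22/1.25) = √51.62 ≈ 7.18 m/s.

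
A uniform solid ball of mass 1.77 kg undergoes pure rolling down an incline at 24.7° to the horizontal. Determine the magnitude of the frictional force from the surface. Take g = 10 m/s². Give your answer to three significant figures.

f ≈ 2.11 N

Here I = (2/5)MR², so the shape factor k = I/(MR²) = 0.4.
Newton's second law down the slope: Mg sinθ − f = Ma. The torque equation fR = Iα (with α = a/R) gives f = kMa.
Combining, a = g sinθ/(1+k) and f = kMa = kMg sinθ/(1+k).
f = 0.4 × 1.77 × 10 × sin24.7° / 1.4 ≈ 2.11 N.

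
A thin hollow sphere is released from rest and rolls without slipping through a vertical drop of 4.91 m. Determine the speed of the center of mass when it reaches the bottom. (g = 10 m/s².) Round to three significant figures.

v ≈ 7.68 m/s

Here I = (2/3)MR², so the shape factor k = I/(MR²) = 2/3.
The rolling condition ω = v/R makes the rotational term ½I(v/R)² = ½kMv², so KE_total = ½(1+k)Mv² = (5/6)Mv².
Energy conservation: Mgh = (5/6)Mv², so v = √(2gh/(1+k)) = √(2 × 10 × 4.91 / 1.667) ≈ 7.68 m/s.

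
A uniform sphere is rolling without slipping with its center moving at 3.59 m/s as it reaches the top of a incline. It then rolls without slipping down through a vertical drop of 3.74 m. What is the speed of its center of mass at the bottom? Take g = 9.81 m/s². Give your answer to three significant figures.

The moment of inertia is (2/5)MR², giving k ≡ I/(MR²) = 0.4.
The rolling condition ω = v/R makes the rotational term ½I(v/R)² = ½kMv², so KE_total = ½(1+k)Mv² = (7/10)Mv².
Conserving energy between top and bottom: (7/10)Mv² = (7/10)Mv₀² + Mgh, hence v² = v₀² + 2gh/(1+k).
v = √(3.59² + 2×9.81×3.74/1.4) = √65.3 ≈ 8.08 m/s.

v ≈ 8.08 m/s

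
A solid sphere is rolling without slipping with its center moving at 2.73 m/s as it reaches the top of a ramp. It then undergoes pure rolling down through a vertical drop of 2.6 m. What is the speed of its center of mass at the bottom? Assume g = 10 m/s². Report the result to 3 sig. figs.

The moment of inertia is (2/5)MR², giving k ≡ I/(MR²) = 0.4.
Since it rolls without slipping, ω = v/R and KE = ½Mv² + ½Iω² = ½(1+k)Mv² = (7/10)Mv².
Conserving energy between top and bottom: (7/10)Mv² = (7/10)Mv₀² + Mgh, hence v² = v₀² + 2gh/(1+k).
v = √(2.73² + 2×10×2.6/1.4) = √44.6 ≈ 6.68 m/s.

v ≈ 6.68 m/s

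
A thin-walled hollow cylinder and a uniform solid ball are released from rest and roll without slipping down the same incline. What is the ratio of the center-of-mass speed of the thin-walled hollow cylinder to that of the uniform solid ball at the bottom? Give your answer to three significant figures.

v_ratio ≈ 0.837

Each satisfies Mgh = ½(1+k)Mv² with k = I/(MR²), so v ∝ 1/√(1+k).
For the thin-walled hollow cylinder k = 1; for the uniform solid ball k = 0.4.
v₁/v₂ = √((1+k₂)/(1+k₁)) = √(1.4/2) ≈ 0.837.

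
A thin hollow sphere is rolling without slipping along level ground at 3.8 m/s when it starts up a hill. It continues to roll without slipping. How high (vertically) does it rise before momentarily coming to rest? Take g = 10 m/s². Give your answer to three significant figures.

The moment of inertia is (2/3)MR², giving k ≡ I/(MR²) = 2/3.
Pure rolling means v = ωR; then KE = ½Mv² + ½I(v/R)² = ½(1+k)Mv² = (5/6)Mv².
At the top the kinetic energy is zero, so (5/6)Mv₀² = Mgh.
Thus h = (1+k)v₀²/(2g) = 1.667 × 3.8² / (2 × 10) ≈ 1.20 m.

h ≈ 1.20 m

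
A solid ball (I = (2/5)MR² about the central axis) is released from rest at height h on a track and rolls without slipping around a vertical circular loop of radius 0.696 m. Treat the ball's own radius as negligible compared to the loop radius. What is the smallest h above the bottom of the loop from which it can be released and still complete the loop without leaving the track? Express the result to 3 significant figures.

The moment of inertia is (2/5)MR², giving k ≡ I/(MR²) = 0.4.
At the top of the loop, the minimum-contact condition is Mg = Mv_top²/r, so v_top² = gr.
With ω = v/R, the kinetic energy at speed v is ½(1+k)Mv² = (7/10)Mv².
Energy conservation from release (height h) to the top (height 2r): Mgh = Mg(2r) + (7/10)M·gr.
Thus h_min = 2r + (1+k)r/2 = r(2 + 1.4/2) = 0.696 × 2.7 ≈ 1.88 m.

h_min ≈ 1.88 m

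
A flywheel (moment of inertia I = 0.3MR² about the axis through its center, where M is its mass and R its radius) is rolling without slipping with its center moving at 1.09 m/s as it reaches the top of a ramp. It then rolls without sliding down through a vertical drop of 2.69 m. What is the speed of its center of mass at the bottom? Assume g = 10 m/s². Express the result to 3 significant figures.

v ≈ 6.52 m/s

With I = 0.3MR², the ratio k = I/(MR²) is 0.3.
Pure rolling means v = ωR; then KE = ½Mv² + ½I(v/R)² = ½(1+k)Mv² = (13/20)Mv².
Energy conservation: (13/20)Mv₀² + Mgh = (13/20)Mv², so v² = v₀² + 2gh/(1+k).
v = √(1.09² + 2×10×2.69/1.3) = √42.57 ≈ 6.52 m/s.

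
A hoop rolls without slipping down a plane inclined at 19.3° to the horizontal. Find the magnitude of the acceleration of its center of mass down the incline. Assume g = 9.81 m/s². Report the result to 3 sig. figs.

a ≈ 1.62 m/s²

For this body I = MR², i.e. k = I/(MR²) = 1.
Translational: Mg sinθ − f = Ma. Rotational about the CM: fR = Iα = kMRa, so f = kMa.
Eliminating f: Mg sinθ = (1+k)Ma, so a = g sinθ/(1+k) = 9.81 × sin19.3° / 2 ≈ 1.62 m/s².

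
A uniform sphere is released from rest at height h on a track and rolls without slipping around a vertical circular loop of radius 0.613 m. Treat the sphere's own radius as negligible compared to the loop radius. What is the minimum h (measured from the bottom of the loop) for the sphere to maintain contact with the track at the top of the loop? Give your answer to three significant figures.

h_min ≈ 1.66 m

The moment of inertia is (2/5)MR², giving k ≡ I/(MR²) = 0.4.
At the top, contact is just lost when gravity alone supplies the centripetal force: Mg = Mv_top²/r, i.e. v_top² = gr.
With ω = v/R, the kinetic energy at speed v is ½(1+k)Mv² = (7/10)Mv².
Energy conservation from release (height h) to the top (height 2r): Mgh = Mg(2r) + (7/10)M·gr.
Thus h_min = 2r + (1+k)r/2 = r(2 + 1.4/2) = 0.613 × 2.7 ≈ 1.66 m.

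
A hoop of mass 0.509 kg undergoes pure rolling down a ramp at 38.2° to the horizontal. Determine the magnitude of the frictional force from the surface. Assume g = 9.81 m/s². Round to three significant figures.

Here I = MR², so the shape factor k = I/(MR²) = 1.
Translational: Mg sinθ − f = Ma. Rotational about the CM: fR = Iα = kMRa, so f = kMa.
Combining, a = g sinθ/(1+k) and f = kMa = kMg sinθ/(1+k).
f = 1 × 0.509 × 9.81 × sin38.2° / 2 ≈ 1.54 N.

f ≈ 1.54 N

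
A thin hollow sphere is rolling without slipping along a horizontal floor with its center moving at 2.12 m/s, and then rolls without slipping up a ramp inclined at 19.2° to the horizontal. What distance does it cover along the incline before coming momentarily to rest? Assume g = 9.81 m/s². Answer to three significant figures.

d ≈ 1.16 m

For this body I = (2/3)MR², i.e. k = I/(MR²) = 2/3.
Since it rolls without slipping, ω = v/R and KE = ½Mv² + ½Iω² = ½(1+k)Mv² = (5/6)Mv².
Setting this equal to Mgh gives the vertical rise h = (1+k)v₀²/(2g) = 1.667×2.12²/(2×9.81) = 0.3818 m.
Along the incline, d = h/sinθ = 0.3818/sin19.2° ≈ 1.16 m.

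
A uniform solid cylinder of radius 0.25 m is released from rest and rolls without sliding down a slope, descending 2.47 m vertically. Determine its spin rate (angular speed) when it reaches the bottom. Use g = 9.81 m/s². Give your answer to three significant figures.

The moment of inertia is (1/2)MR², giving k ≡ I/(MR²) = 0.5.
Rolling without slipping gives ω = v/R, so the total kinetic energy is ½Mv² + ½Iω² = ½(1+k)Mv² = (3/4)Mv².
Energy conservation Mgh = ½(1+k)Mv² gives v = √(2gh/(1+k)) = √(2 × 9.81 × 2.47 / 1.5) = 5.684 m/s.
Then ω = v/R = 5.684 / 0.25 ≈ 22.7 rad/s.

ω ≈ 22.7 rad/s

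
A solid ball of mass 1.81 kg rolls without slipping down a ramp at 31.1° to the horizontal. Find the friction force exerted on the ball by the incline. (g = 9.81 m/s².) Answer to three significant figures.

f ≈ 2.62 N

Here I = (2/5)MR², so the shape factor k = I/(MR²) = 0.4.
Translational: Mg sinθ − f = Ma. Rotational about the CM: fR = Iα = kMRa, so f = kMa.
Combining, a = g sinθ/(1+k) and f = kMa = kMg sinθ/(1+k).
f = 0.4 × 1.81 × 9.81 × sin31.1° / 1.4 ≈ 2.62 N.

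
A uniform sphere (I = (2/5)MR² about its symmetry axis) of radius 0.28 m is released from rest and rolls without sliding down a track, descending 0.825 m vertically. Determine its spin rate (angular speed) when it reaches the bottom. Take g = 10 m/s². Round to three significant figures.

ω ≈ 12.3 rad/s

Here I = (2/5)MR², so the shape factor k = I/(MR²) = 0.4.
Rolling without slipping gives ω = v/R, so the total kinetic energy is ½Mv² + ½Iω² = ½(1+k)Mv² = (7/10)Mv².
Energy conservation Mgh = ½(1+k)Mv² gives v = √(2gh/(1+k)) = √(2 × 10 × 0.825 / 1.4) = 3.433 m/s.
Then ω = v/R = 3.433 / 0.28 ≈ 12.3 rad/s.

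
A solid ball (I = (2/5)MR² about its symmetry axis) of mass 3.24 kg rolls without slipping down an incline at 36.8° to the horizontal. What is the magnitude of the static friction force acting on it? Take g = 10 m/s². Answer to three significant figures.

The moment of inertia is (2/5)MR², giving k ≡ I/(MR²) = 0.4.
Along the incline Mg sinθ − f = Ma, and torque about the center fR = Iα = kMR²(a/R) gives f = kMa.
Combining, a = g sinθ/(1+k) and f = kMa = kMg sinθ/(1+k).
f = 0.4 × 3.24 × 10 × sin36.8° / 1.4 ≈ 5.55 N.

f ≈ 5.55 N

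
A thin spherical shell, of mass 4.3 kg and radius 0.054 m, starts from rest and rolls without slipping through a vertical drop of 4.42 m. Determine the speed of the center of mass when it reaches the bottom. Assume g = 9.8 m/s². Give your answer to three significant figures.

For this body I = (2/3)MR², i.e. k = I/(MR²) = 2/3.
Pure rolling means v = ωR; then KE = ½Mv² + ½I(v/R)² = ½(1+k)Mv² = (5/6)Mv².
Setting Mgh = (5/6)Mv² gives v = √(2gh/(1+k)) = √(2·9.8·4.42/1.667) ≈ 7.21 m/s.

v ≈ 7.21 m/s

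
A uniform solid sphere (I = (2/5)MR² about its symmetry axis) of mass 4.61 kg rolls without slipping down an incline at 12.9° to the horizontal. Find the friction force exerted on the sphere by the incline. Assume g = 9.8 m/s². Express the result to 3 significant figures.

f ≈ 2.88 N

Here I = (2/5)MR², so the shape factor k = I/(MR²) = 0.4.
Newton's second law down the slope: Mg sinθ − f = Ma. The torque equation fR = Iα (with α = a/R) gives f = kMa.
Combining, a = g sinθ/(1+k) and f = kMa = kMg sinθ/(1+k).
f = 0.4 × 4.61 × 9.8 × sin12.9° / 1.4 ≈ 2.88 N.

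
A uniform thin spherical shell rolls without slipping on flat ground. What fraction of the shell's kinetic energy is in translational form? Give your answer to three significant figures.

For this body I = (2/3)MR², i.e. k = I/(MR²) = 2/3.
With ω = v/R, KE_trans = ½Mv² and KE_rot = ½Iω² = ½kMv², so KE_total = ½(1+k)Mv².
The translational fraction is therefore 1/(1+k) = 1/1.667 ≈ 0.600.

fraction ≈ 0.600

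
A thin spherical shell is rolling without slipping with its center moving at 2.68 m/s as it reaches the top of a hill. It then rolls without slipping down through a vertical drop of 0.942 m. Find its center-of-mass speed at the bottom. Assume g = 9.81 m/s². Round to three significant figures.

The moment of inertia is (2/3)MR², giving k ≡ I/(MR²) = 2/3.
Pure rolling means v = ωR; then KE = ½Mv² + ½I(v/R)² = ½(1+k)Mv² = (5/6)Mv².
Energy conservation: (5/6)Mv₀² + Mgh = (5/6)Mv², so v² = v₀² + 2gh/(1+k).
v = √(2.68² + 2×9.81×0.942/1.667) = √18.27 ≈ 4.27 m/s.

v ≈ 4.27 m/s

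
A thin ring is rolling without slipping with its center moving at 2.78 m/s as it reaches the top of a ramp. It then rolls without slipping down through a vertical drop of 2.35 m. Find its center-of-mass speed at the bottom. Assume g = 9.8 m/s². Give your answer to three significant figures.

For this body I = MR², i.e. k = I/(MR²) = 1.
The rolling condition ω = v/R makes the rotational term ½I(v/R)² = ½kMv², so KE_total = ½(1+k)Mv² = Mv².
Energy conservation: Mv₀² + Mgh = Mv², so v² = v₀² + 2gh/(1+k).
v = √(2.78² + 2×9.8×2.35/2) = √30.76 ≈ 5.55 m/s.

v ≈ 5.55 m/s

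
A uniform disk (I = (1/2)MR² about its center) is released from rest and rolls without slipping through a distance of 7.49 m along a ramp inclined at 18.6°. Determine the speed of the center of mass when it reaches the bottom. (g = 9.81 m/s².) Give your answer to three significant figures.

v ≈ 5.59 m/s

Here I = (1/2)MR², so the shape factor k = I/(MR²) = 0.5.
Since it rolls without slipping, ω = v/R and KE = ½Mv² + ½Iω² = ½(1+k)Mv² = (3/4)Mv².
The vertical drop is h = L sinθ = 7.49 × sin18.6° = 2.389 m.
Energy conservation: Mgh = (3/4)Mv², so v = √(2gh/(1+k)) = √(2 × 9.81 × 2.389 / 1.5) ≈ 5.59 m/s.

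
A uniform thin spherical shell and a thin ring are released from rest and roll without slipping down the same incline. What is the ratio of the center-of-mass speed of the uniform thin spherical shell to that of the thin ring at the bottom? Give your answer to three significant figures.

v_ratio ≈ 1.10

Each satisfies Mgh = ½(1+k)Mv² with k = I/(MR²), so v ∝ 1/√(1+k).
For the uniform thin spherical shell k = 2/3; for the thin ring k = 1.
v₁/v₂ = √((1+k₂)/(1+k₁)) = √(2/1.667) ≈ 1.10.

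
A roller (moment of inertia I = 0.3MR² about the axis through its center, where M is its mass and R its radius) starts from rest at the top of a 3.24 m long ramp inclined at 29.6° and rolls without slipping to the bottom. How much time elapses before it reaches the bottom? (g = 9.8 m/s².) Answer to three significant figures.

t ≈ 1.32 s

With I = 0.3MR², the ratio k = I/(MR²) is 0.3.
Newton's second law down the slope: Mg sinθ − f = Ma. The torque equation fR = Iα (with α = a/R) gives f = kMa.
Hence a = g sinθ/(1+k) = 9.8×sin29.6°/1.3 = 3.724 m/s².
With constant a from rest, t = √(2L/a) = √(2·3.24/3.724) ≈ 1.32 s.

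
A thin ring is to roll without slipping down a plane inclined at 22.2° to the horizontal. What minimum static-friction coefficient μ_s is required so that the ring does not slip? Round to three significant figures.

μ_min ≈ 0.204

The moment of inertia is MR², giving k ≡ I/(MR²) = 1.
Translational: Mg sinθ − f = Ma. Rotational about the CM: fR = Iα = kMRa, so f = kMa.
These give a = g sinθ/(1+k) and the required friction f = kMg sinθ/(1+k).
With N = Mg cosθ, the no-slip condition f ≤ μN gives μ_min = f/N = k tanθ/(1+k).
μ_min = 1 × tan22.2° / 2 ≈ 0.204.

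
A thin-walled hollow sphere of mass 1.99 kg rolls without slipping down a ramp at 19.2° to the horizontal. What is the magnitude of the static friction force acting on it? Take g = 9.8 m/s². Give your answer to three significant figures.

The moment of inertia is (2/3)MR², giving k ≡ I/(MR²) = 2/3.
Translational: Mg sinθ − f = Ma. Rotational about the CM: fR = Iα = kMRa, so f = kMa.
Combining, a = g sinθ/(1+k) and f = kMa = kMg sinθ/(1+k).
f = (2/3) × 1.99 × 9.8 × sin19.2° / 1.667 ≈ 2.57 N.

f ≈ 2.57 N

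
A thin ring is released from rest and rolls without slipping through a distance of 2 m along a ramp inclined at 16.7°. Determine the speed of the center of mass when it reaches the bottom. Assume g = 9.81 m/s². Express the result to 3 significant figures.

v ≈ 2.37 m/s

With I = MR², the ratio k = I/(MR²) is 1.
Pure rolling means v = ωR; then KE = ½Mv² + ½I(v/R)² = ½(1+k)Mv² = Mv².
The vertical drop is h = L sinθ = 2 × sin16.7° = 0.5747 m.
Setting Mgh = Mv² gives v = √(2gh/(1+k)) = √(2·9.81·0.5747/2) ≈ 2.37 m/s.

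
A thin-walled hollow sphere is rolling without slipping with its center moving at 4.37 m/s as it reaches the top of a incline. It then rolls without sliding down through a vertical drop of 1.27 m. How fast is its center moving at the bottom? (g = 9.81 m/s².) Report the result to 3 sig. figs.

v ≈ 5.84 m/s

For this body I = (2/3)MR², i.e. k = I/(MR²) = 2/3.
The rolling condition ω = v/R makes the rotational term ½I(v/R)² = ½kMv², so KE_total = ½(1+k)Mv² = (5/6)Mv².
Energy conservation: (5/6)Mv₀² + Mgh = (5/6)Mv², so v² = v₀² + 2gh/(1+k).
v = √(4.37² + 2×9.81×1.27/1.667) = √34.05 ≈ 5.84 m/s.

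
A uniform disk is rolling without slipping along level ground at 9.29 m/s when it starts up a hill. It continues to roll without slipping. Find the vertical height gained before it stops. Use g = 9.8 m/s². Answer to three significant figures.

The moment of inertia is (1/2)MR², giving k ≡ I/(MR²) = 0.5.
Rolling without slipping gives ω = v/R, so the total kinetic energy is ½Mv² + ½Iω² = ½(1+k)Mv² = (3/4)Mv².
All of this converts to potential energy at the highest point: (3/4)Mv₀² = Mgh.
Thus h = (1+k)v₀²/(2g) = 1.5 × 9.29² / (2 × 9.8) ≈ 6.60 m.

h ≈ 6.60 m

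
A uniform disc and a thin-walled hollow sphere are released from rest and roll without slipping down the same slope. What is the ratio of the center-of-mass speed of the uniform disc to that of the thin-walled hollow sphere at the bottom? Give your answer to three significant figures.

Each satisfies Mgh = ½(1+k)Mv² with k = I/(MR²), so v ∝ 1/√(1+k).
For the uniform disc k = 0.5; for the thin-walled hollow sphere k = 2/3.
v₁/v₂ = √((1+k₂)/(1+k₁)) = √(1.667/1.5) ≈ 1.05.

v_ratio ≈ 1.05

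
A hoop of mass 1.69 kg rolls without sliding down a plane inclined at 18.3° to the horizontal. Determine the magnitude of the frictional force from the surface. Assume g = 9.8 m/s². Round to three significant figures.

f ≈ 2.60 N

With I = MR², the ratio k = I/(MR²) is 1.
Translational: Mg sinθ − f = Ma. Rotational about the CM: fR = Iα = kMRa, so f = kMa.
Combining, a = g sinθ/(1+k) and f = kMa = kMg sinθ/(1+k).
f = 1 × 1.69 × 9.8 × sin18.3° / 2 ≈ 2.60 N.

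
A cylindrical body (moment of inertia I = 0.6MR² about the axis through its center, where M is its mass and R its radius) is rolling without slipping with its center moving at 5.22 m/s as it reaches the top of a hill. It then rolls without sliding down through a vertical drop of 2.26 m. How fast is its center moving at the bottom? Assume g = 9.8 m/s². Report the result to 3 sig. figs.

v ≈ 7.41 m/s

With I = 0.6MR², the ratio k = I/(MR²) is 0.6.
The rolling condition ω = v/R makes the rotational term ½I(v/R)² = ½kMv², so KE_total = ½(1+k)Mv² = (4/5)Mv².
Energy conservation: (4/5)Mv₀² + Mgh = (4/5)Mv², so v² = v₀² + 2gh/(1+k).
v = √(5.22² + 2×9.8×2.26/1.6) = √54.93 ≈ 7.41 m/s.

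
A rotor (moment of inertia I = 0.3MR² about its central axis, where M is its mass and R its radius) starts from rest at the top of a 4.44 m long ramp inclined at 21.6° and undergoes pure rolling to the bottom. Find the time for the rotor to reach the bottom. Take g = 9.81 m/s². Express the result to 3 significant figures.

Here I = 0.3MR², so the shape factor k = I/(MR²) = 0.3.
Translational: Mg sinθ − f = Ma. Rotational about the CM: fR = Iα = kMRa, so f = kMa.
Hence a = g sinθ/(1+k) = 9.81×sin21.6°/1.3 = 2.778 m/s².
Starting from rest, L = ½at², so t = √(2L/a) = √(2×4.44/2.778) ≈ 1.79 s.

t ≈ 1.79 s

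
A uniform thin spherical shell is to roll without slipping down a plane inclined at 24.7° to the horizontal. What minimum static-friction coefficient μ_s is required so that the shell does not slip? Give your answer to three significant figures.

With I = (2/3)MR², the ratio k = I/(MR²) is 2/3.
Newton's second law down the slope: Mg sinθ − f = Ma. The torque equation fR = Iα (with α = a/R) gives f = kMa.
These give a = g sinθ/(1+k) and the required friction f = kMg sinθ/(1+k).
The normal force is N = Mg cosθ, so μ_min = f/N = k tanθ/(1+k).
μ_min = (2/3) × tan24.7° / 1.667 ≈ 0.184.

μ_min ≈ 0.184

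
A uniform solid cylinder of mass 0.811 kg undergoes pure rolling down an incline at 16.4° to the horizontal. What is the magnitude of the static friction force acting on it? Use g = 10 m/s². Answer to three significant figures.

f ≈ 0.763 N

Here I = (1/2)MR², so the shape factor k = I/(MR²) = 0.5.
Translational: Mg sinθ − f = Ma. Rotational about the CM: fR = Iα = kMRa, so f = kMa.
Combining, a = g sinθ/(1+k) and f = kMa = kMg sinθ/(1+k).
f = 0.5 × 0.811 × 10 × sin16.4° / 1.5 ≈ 0.763 N.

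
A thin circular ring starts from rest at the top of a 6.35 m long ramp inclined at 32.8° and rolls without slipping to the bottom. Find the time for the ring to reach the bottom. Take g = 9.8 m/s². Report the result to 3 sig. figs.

t ≈ 2.19 s

For this body I = MR², i.e. k = I/(MR²) = 1.
Newton's second law down the slope: Mg sinθ − f = Ma. The torque equation fR = Iα (with α = a/R) gives f = kMa.
Hence a = g sinθ/(1+k) = 9.8×sin32.8°/2 = 2.654 m/s².
With constant a from rest, t = √(2L/a) = √(2·6.35/2.654) ≈ 2.19 s.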